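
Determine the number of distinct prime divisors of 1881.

1881 = 3^2 · 209
209 = 11 · 19
1881 = 3^2 · 11 · 19, which has 3 distinct prime factors.

3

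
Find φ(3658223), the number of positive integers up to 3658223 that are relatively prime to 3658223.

Factor: 3658223 = 107 · 179 · 191.
φ(3658223) = (107−1) · (179−1) · (191−1) = 106 · 178 · 190 = 3584920.

3584920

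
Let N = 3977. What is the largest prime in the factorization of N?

3977 = 41 · 97
97 is prime.
So 3977 = 41 · 97; the largest prime factor is 97.

97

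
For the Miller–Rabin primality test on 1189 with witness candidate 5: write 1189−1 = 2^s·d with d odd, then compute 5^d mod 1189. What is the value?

1169

1189 − 1 = 1188 = 2^2 · 297, so d = 297.
5^1 ≡ 5 (mod 1189)
5^2 ≡ 5^2 = 25 ≡ 25 (mod 1189)
5^4 ≡ 25^2 = 625 ≡ 625 (mod 1189)
5^8 ≡ 625^2 = 390625 ≡ 633 (mod 1189)
5^16 ≡ 633^2 = 400689 ≡ 1185 (mod 1189)
5^32 ≡ 1185^2 = 1404225 ≡ 16 (mod 1189)
5^64 ≡ 16^2 = 256 ≡ 256 (mod 1189)
5^128 ≡ 256^2 = 65536 ≡ 141 (mod 1189)
5^256 ≡ 141^2 = 19881 ≡ 857 (mod 1189)
297 = 256 + 32 + 8 + 1 in binary powers of 2.
So 5^297 ≡ 857 · 16 · 633 · 5 ≡ 1169 (mod 1189).
Squaring chain: 1169 → 400; never reaches −1, so base 5 is a Miller–Rabin witness that 1189 is composite.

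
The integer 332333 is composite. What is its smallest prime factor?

17

332333 is odd.
Digit sum 17, not divisible by 3.
Ends in 3: not divisible by 5.
7: 332333 = 7·47476 + 1
11: 332333 = 11·30212 + 1
13: 332333 = 13·25564 + 1
17: 332333 = 17·19549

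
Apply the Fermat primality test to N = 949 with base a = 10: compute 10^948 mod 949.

729

10^1 ≡ 10 (mod 949)
10^2 ≡ 10^2 = 100 ≡ 100 (mod 949)
10^4 ≡ 100^2 = 10000 ≡ 510 (mod 949)
10^8 ≡ 510^2 = 260100 ≡ 74 (mod 949)
10^16 ≡ 74^2 = 5476 ≡ 731 (mod 949)
10^32 ≡ 731^2 = 534361 ≡ 74 (mod 949)
10^64 ≡ 74^2 = 5476 ≡ 731 (mod 949)
10^128 ≡ 731^2 = 534361 ≡ 74 (mod 949)
10^256 ≡ 74^2 = 5476 ≡ 731 (mod 949)
10^512 ≡ 731^2 = 534361 ≡ 74 (mod 949)
948 = 512 + 256 + 128 + 32 + 16 + 4 in binary powers of 2.
So 10^948 ≡ 74 · 731 · 74 · 74 · 731 · 510 ≡ 729 (mod 949).
Since 729 ≠ 1, base 10 is a Fermat witness: 949 is composite.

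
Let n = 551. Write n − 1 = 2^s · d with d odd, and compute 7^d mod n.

49

551 − 1 = 550 = 2^1 · 275, so d = 275.
7^1 ≡ 7 (mod 551)
7^2 ≡ 7^2 = 49 ≡ 49 (mod 551)
7^4 ≡ 49^2 = 2401 ≡ 197 (mod 551)
7^8 ≡ 197^2 = 38809 ≡ 239 (mod 551)
7^16 ≡ 239^2 = 57121 ≡ 368 (mod 551)
7^32 ≡ 368^2 = 135424 ≡ 429 (mod 551)
7^64 ≡ 429^2 = 184041 ≡ 7 (mod 551)
7^128 ≡ 7^2 = 49 ≡ 49 (mod 551)
7^256 ≡ 49^2 = 2401 ≡ 197 (mod 551)
275 = 256 + 16 + 2 + 1 in binary powers of 2.
So 7^275 ≡ 197 · 368 · 49 · 7 ≡ 49 (mod 551).
Squaring chain: 49; never reaches −1, so base 7 is a Miller–Rabin witness that 551 is composite.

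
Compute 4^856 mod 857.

1

4^1 ≡ 4 (mod 857)
4^2 ≡ 4^2 = 16 ≡ 16 (mod 857)
4^4 ≡ 16^2 = 256 ≡ 256 (mod 857)
4^8 ≡ 256^2 = 65536 ≡ 404 (mod 857)
4^16 ≡ 404^2 = 163216 ≡ 386 (mod 857)
4^32 ≡ 386^2 = 148996 ≡ 735 (mod 857)
4^64 ≡ 735^2 = 540225 ≡ 315 (mod 857)
4^128 ≡ 315^2 = 99225 ≡ 670 (mod 857)
4^256 ≡ 670^2 = 448900 ≡ 689 (mod 857)
4^512 ≡ 689^2 = 474721 ≡ 800 (mod 857)
856 = 512 + 256 + 64 + 16 + 8 in binary powers of 2.
So 4^856 ≡ 800 · 689 · 315 · 386 · 404 ≡ 1 (mod 857).
Since the result is 1, base 4 gives no evidence that 857 is composite.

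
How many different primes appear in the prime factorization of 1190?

4

1190 = 2 · 595
595 = 5 · 119
119 = 7 · 17
1190 = 2 · 5 · 7 · 17, which has 4 distinct prime factors.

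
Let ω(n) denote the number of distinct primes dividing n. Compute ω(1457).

2

1457 = 31 · 47
1457 = 31 · 47, which has 2 distinct prime factors.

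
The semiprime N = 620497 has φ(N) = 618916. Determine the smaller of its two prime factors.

719

φ(n) = (p−1)(q−1) = n − (p+q) + 1, so p + q = 620497 − 618916 + 1 = 1582.
p and q are the roots of t² − 1582t + 620497 = 0.
Discriminant: 1582² − 4·620497 = 2502724 − 2481988 = 20736; √20736 = 144.
q = (1582 − 144)/2 = 719, p = (1582 + 144)/2 = 863.
Check: 719 · 863 = 620497.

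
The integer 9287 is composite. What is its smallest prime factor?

9287 is odd.
Digit sum 26, not divisible by 3.
Ends in 7: not divisible by 5.
7: 9287 = 7·1326 + 5
11: 9287 = 11·844 + 3
13: 9287 = 13·714 + 5
17: 9287 = 17·546 + 5
19: 9287 = 19·488 + 15
23: 9287 = 23·403 + 18
29: 9287 = 29·320 + 7
31: 9287 = 31·299 + 18
37: 9287 = 37·251

37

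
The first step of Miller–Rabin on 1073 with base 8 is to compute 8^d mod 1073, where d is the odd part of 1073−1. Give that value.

177

1073 − 1 = 1072 = 2^4 · 67, so d = 67.
8^1 ≡ 8 (mod 1073)
8^2 ≡ 8^2 = 64 ≡ 64 (mod 1073)
8^4 ≡ 64^2 = 4096 ≡ 877 (mod 1073)
8^8 ≡ 877^2 = 769129 ≡ 861 (mod 1073)
8^16 ≡ 861^2 = 741321 ≡ 951 (mod 1073)
8^32 ≡ 951^2 = 904401 ≡ 935 (mod 1073)
8^64 ≡ 935^2 = 874225 ≡ 803 (mod 1073)
67 = 64 + 2 + 1 in binary powers of 2.
So 8^67 ≡ 803 · 64 · 8 ≡ 177 (mod 1073).
Squaring chain: 177 → 212 → 951 → 935; never reaches −1, so base 8 is a Miller–Rabin witness that 1073 is composite.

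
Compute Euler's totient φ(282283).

262728

Factor: 282283 = 19 · 83 · 179.
φ(282283) = (19−1) · (83−1) · (179−1) = 18 · 82 · 178 = 262728.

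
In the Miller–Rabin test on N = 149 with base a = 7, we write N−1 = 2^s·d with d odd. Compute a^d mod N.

148

149 − 1 = 148 = 2^2 · 37, so d = 37.
7^1 ≡ 7 (mod 149)
7^2 ≡ 7^2 = 49 ≡ 49 (mod 149)
7^4 ≡ 49^2 = 2401 ≡ 17 (mod 149)
7^8 ≡ 17^2 = 289 ≡ 140 (mod 149)
7^16 ≡ 140^2 = 19600 ≡ 81 (mod 149)
7^32 ≡ 81^2 = 6561 ≡ 5 (mod 149)
37 = 32 + 4 + 1 in binary powers of 2.
So 7^37 ≡ 5 · 17 · 7 ≡ 148 (mod 149).
Since 7^d ≡ 148 (mod 149), base 7 does not prove 149 composite.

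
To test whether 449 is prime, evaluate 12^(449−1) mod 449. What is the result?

12^1 ≡ 12 (mod 449)
12^2 ≡ 12^2 = 144 ≡ 144 (mod 449)
12^4 ≡ 144^2 = 20736 ≡ 82 (mod 449)
12^8 ≡ 82^2 = 6724 ≡ 438 (mod 449)
12^16 ≡ 438^2 = 191844 ≡ 121 (mod 449)
12^32 ≡ 121^2 = 14641 ≡ 273 (mod 449)
12^64 ≡ 273^2 = 74529 ≡ 444 (mod 449)
12^128 ≡ 444^2 = 197136 ≡ 25 (mod 449)
12^256 ≡ 25^2 = 625 ≡ 176 (mod 449)
448 = 256 + 128 + 64 in binary powers of 2.
So 12^448 ≡ 176 · 25 · 444 ≡ 1 (mod 449).
Since the result is 1, base 12 gives no evidence that 449 is composite.

1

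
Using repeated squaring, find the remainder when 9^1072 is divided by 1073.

194

9^1 ≡ 9 (mod 1073)
9^2 ≡ 9^2 = 81 ≡ 81 (mod 1073)
9^4 ≡ 81^2 = 6561 ≡ 123 (mod 1073)
9^8 ≡ 123^2 = 15129 ≡ 107 (mod 1073)
9^16 ≡ 107^2 = 11449 ≡ 719 (mod 1073)
9^32 ≡ 719^2 = 516961 ≡ 848 (mod 1073)
9^64 ≡ 848^2 = 719104 ≡ 194 (mod 1073)
9^128 ≡ 194^2 = 37636 ≡ 81 (mod 1073)
9^256 ≡ 81^2 = 6561 ≡ 123 (mod 1073)
9^512 ≡ 123^2 = 15129 ≡ 107 (mod 1073)
9^1024 ≡ 107^2 = 11449 ≡ 719 (mod 1073)
1072 = 1024 + 32 + 16 in binary powers of 2.
So 9^1072 ≡ 719 · 848 · 719 ≡ 194 (mod 1073).
Since 194 ≠ 1, base 9 is a Fermat witness: 1073 is composite.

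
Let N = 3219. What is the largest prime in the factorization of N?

37

3219 = 3 · 1073
1073 = 29 · 37
37 is prime.
So 3219 = 3 · 29 · 37; the largest prime factor is 37.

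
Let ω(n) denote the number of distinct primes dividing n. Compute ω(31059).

31059 = 3^2 · 3451
3451 = 7 · 493
493 = 17 · 29
31059 = 3^2 · 7 · 17 · 29, which has 4 distinct prime factors.

4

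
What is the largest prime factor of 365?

73

365 = 5 · 73
73 is prime.
So 365 = 5 · 73; the largest prime factor is 73.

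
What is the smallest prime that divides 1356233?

59

1356233 is odd.
Digit sum 23, not divisible by 3.
Ends in 3: not divisible by 5.
7: 1356233 = 7·193747 + 4
11: 1356233 = 11·123293 + 10
13: 1356233 = 13·104325 + 8
17: 1356233 = 17·79778 + 7
19: 1356233 = 19·71380 + 13
23: 1356233 = 23·58966 + 15
29: 1356233 = 29·46766 + 19
31: 1356233 = 31·43749 + 14
37: 1356233 = 37·36654 + 35
41: 1356233 = 41·33078 + 35
43: 1356233 = 43·31540 + 13
47: 1356233 = 47·28856 + 1
53: 1356233 = 53·25589 + 16
59: 1356233 = 59·22987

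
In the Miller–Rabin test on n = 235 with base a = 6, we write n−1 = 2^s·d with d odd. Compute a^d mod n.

36

235 − 1 = 234 = 2^1 · 117, so d = 117.
6^1 ≡ 6 (mod 235)
6^2 ≡ 6^2 = 36 ≡ 36 (mod 235)
6^4 ≡ 36^2 = 1296 ≡ 121 (mod 235)
6^8 ≡ 121^2 = 14641 ≡ 71 (mod 235)
6^16 ≡ 71^2 = 5041 ≡ 106 (mod 235)
6^32 ≡ 106^2 = 11236 ≡ 191 (mod 235)
6^64 ≡ 191^2 = 36481 ≡ 56 (mod 235)
117 = 64 + 32 + 16 + 4 + 1 in binary powers of 2.
So 6^117 ≡ 56 · 191 · 106 · 121 · 6 ≡ 36 (mod 235).
Squaring chain: 36; never reaches −1, so base 6 is a Miller–Rabin witness that 235 is composite.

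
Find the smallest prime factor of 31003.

7

31003 is odd.
Digit sum 7, not divisible by 3.
Ends in 3: not divisible by 5.
7: 31003 = 7·4429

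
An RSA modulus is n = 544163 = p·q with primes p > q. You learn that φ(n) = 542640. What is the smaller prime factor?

φ(n) = (p−1)(q−1) = n − (p+q) + 1, so p + q = 544163 − 542640 + 1 = 1524.
p and q are the roots of t² − 1524t + 544163 = 0.
Discriminant: 1524² − 4·544163 = 2322576 − 2176652 = 145924; √145924 = 382.
q = (1524 − 382)/2 = 571, p = (1524 + 382)/2 = 953.
Check: 571 · 953 = 544163.

571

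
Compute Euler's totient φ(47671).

41472

Factor: 47671 = 13 · 19 · 193.
φ(47671) = (13−1) · (19−1) · (193−1) = 12 · 18 · 192 = 41472.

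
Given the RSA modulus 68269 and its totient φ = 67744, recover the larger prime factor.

φ(n) = (p−1)(q−1) = n − (p+q) + 1, so p + q = 68269 − 67744 + 1 = 526.
p and q are the roots of t² − 526t + 68269 = 0.
Discriminant: 526² − 4·68269 = 276676 − 273076 = 3600; √3600 = 60.
q = (526 − 60)/2 = 233, p = (526 + 60)/2 = 293.
Check: 233 · 293 = 68269.

293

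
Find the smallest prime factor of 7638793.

7638793 is odd.
Digit sum 43, not divisible by 3.
Ends in 3: not divisible by 5.
7: 7638793 = 7·1091256 + 1
11: 7638793 = 11·694435 + 8
13: 7638793 = 13·587599 + 6
17: 7638793 = 17·449340 + 13
19: 7638793 = 19·402041 + 14
23: 7638793 = 23·332121 + 10
29: 7638793 = 29·263406 + 19
31: 7638793 = 31·246412 + 21
37: 7638793 = 37·206453 + 32
41: 7638793 = 41·186312 + 1
43: 7638793 = 43·177646 + 15
47: 7638793 = 47·162527 + 24
53: 7638793 = 53·144128 + 9
59: 7638793 = 59·129471 + 4
61: 7638793 = 61·125226 + 7
67: 7638793 = 67·114011 + 56
71: 7638793 = 71·107588 + 45
73: 7638793 = 73·104641

73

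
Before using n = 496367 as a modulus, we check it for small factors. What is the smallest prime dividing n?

496367 is odd.
Digit sum 35, not divisible by 3.
Ends in 7: not divisible by 5.
7: 496367 = 7·70909 + 4
11: 496367 = 11·45124 + 3
13: 496367 = 13·38182 + 1
17: 496367 = 17·29198 + 1
19: 496367 = 19·26124 + 11
23: 496367 = 23·21581 + 4
29: 496367 = 29·17116 + 3
31: 496367 = 31·16011 + 26
37: 496367 = 37·13415 + 12
41: 496367 = 41·12106 + 21
43: 496367 = 43·11543 + 18
47: 496367 = 47·10561

47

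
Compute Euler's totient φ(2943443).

Factor: 2943443 = 101 · 151 · 193.
φ(2943443) = (101−1) · (151−1) · (193−1) = 100 · 150 · 192 = 2880000.

2880000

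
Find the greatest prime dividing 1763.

1763 = 41 · 43
43 is prime.
So 1763 = 41 · 43; the largest prime factor is 43.

43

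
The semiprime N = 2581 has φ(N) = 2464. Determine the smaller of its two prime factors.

29

φ(n) = (p−1)(q−1) = n − (p+q) + 1, so p + q = 2581 − 2464 + 1 = 118.
p and q are the roots of t² − 118t + 2581 = 0.
Discriminant: 118² − 4·2581 = 13924 − 10324 = 3600; √3600 = 60.
q = (118 − 60)/2 = 29, p = (118 + 60)/2 = 89.
Check: 29 · 89 = 2581.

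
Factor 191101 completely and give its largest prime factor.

79

191101 = 41 · 4661
4661 = 59 · 79
79 is prime.
So 191101 = 41 · 59 · 79; the largest prime factor is 79.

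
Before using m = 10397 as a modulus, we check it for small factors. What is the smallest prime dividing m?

10397 is odd.
Digit sum 20, not divisible by 3.
Ends in 7: not divisible by 5.
7: 10397 = 7·1485 + 2
11: 10397 = 11·945 + 2
13: 10397 = 13·799 + 10
17: 10397 = 17·611 + 10
19: 10397 = 19·547 + 4
23: 10397 = 23·452 + 1
29: 10397 = 29·358 + 15
31: 10397 = 31·335 + 12
37: 10397 = 37·281

37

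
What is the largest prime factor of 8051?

8051 = 83 · 97
97 is prime.
So 8051 = 83 · 97; the largest prime factor is 97.

97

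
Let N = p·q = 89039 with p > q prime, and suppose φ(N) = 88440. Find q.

269

φ(n) = (p−1)(q−1) = n − (p+q) + 1, so p + q = 89039 − 88440 + 1 = 600.
p and q are the roots of t² − 600t + 89039 = 0.
Discriminant: 600² − 4·89039 = 360000 − 356156 = 3844; √3844 = 62.
q = (600 − 62)/2 = 269, p = (600 + 62)/2 = 331.
Check: 269 · 331 = 89039.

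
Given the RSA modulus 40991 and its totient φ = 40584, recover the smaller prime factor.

179

φ(n) = (p−1)(q−1) = n − (p+q) + 1, so p + q = 40991 − 40584 + 1 = 408.
p and q are the roots of t² − 408t + 40991 = 0.
Discriminant: 408² − 4·40991 = 166464 − 163964 = 2500; √2500 = 50.
q = (408 − 50)/2 = 179, p = (408 + 50)/2 = 229.
Check: 179 · 229 = 40991.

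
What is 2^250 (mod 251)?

2^1 ≡ 2 (mod 251)
2^2 ≡ 2^2 = 4 ≡ 4 (mod 251)
2^4 ≡ 4^2 = 16 ≡ 16 (mod 251)
2^8 ≡ 16^2 = 256 ≡ 5 (mod 251)
2^16 ≡ 5^2 = 25 ≡ 25 (mod 251)
2^32 ≡ 25^2 = 625 ≡ 123 (mod 251)
2^64 ≡ 123^2 = 15129 ≡ 69 (mod 251)
2^128 ≡ 69^2 = 4761 ≡ 243 (mod 251)
250 = 128 + 64 + 32 + 16 + 8 + 2 in binary powers of 2.
So 2^250 ≡ 243 · 69 · 123 · 25 · 5 · 4 ≡ 1 (mod 251).
Since the result is 1, base 2 gives no evidence that 251 is composite.

1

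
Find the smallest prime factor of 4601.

43

4601 is odd.
Digit sum 11, not divisible by 3.
Ends in 1: not divisible by 5.
7: 4601 = 7·657 + 2
11: 4601 = 11·418 + 3
13: 4601 = 13·353 + 12
17: 4601 = 17·270 + 11
19: 4601 = 19·242 + 3
23: 4601 = 23·200 + 1
29: 4601 = 29·158 + 19
31: 4601 = 31·148 + 13
37: 4601 = 37·124 + 13
41: 4601 = 41·112 + 9
43: 4601 = 43·107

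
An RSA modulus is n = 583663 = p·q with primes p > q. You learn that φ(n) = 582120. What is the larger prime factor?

883

φ(n) = (p−1)(q−1) = n − (p+q) + 1, so p + q = 583663 − 582120 + 1 = 1544.
p and q are the roots of t² − 1544t + 583663 = 0.
Discriminant: 1544² − 4·583663 = 2383936 − 2334652 = 49284; √49284 = 222.
q = (1544 − 222)/2 = 661, p = (1544 + 222)/2 = 883.
Check: 661 · 883 = 583663.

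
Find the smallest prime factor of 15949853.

61

15949853 is odd.
Digit sum 44, not divisible by 3.
Ends in 3: not divisible by 5.
7: 15949853 = 7·2278550 + 3
11: 15949853 = 11·1449986 + 7
13: 15949853 = 13·1226911 + 10
17: 15949853 = 17·938226 + 11
19: 15949853 = 19·839465 + 18
23: 15949853 = 23·693471 + 20
29: 15949853 = 29·549994 + 27
31: 15949853 = 31·514511 + 12
37: 15949853 = 37·431077 + 4
41: 15949853 = 41·389020 + 33
43: 15949853 = 43·370926 + 35
47: 15949853 = 47·339358 + 27
53: 15949853 = 53·300940 + 33
59: 15949853 = 59·270336 + 29
61: 15949853 = 61·261473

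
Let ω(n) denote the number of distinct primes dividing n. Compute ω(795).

795 = 3 · 265
265 = 5 · 53
795 = 3 · 5 · 53, which has 3 distinct prime factors.

3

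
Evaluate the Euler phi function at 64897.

54432

Factor: 64897 = 7 · 73 · 127.
φ(64897) = (7−1) · (73−1) · (127−1) = 6 · 72 · 126 = 54432.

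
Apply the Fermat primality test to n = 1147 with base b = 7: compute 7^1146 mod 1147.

7^1 ≡ 7 (mod 1147)
7^2 ≡ 7^2 = 49 ≡ 49 (mod 1147)
7^4 ≡ 49^2 = 2401 ≡ 107 (mod 1147)
7^8 ≡ 107^2 = 11449 ≡ 1126 (mod 1147)
7^16 ≡ 1126^2 = 1267876 ≡ 441 (mod 1147)
7^32 ≡ 441^2 = 194481 ≡ 638 (mod 1147)
7^64 ≡ 638^2 = 407044 ≡ 1006 (mod 1147)
7^128 ≡ 1006^2 = 1012036 ≡ 382 (mod 1147)
7^256 ≡ 382^2 = 145924 ≡ 255 (mod 1147)
7^512 ≡ 255^2 = 65025 ≡ 793 (mod 1147)
7^1024 ≡ 793^2 = 628849 ≡ 293 (mod 1147)
1146 = 1024 + 64 + 32 + 16 + 8 + 2 in binary powers of 2.
So 7^1146 ≡ 293 · 1006 · 638 · 441 · 1126 · 49 ≡ 1120 (mod 1147).
Since 1120 ≠ 1, base 7 is a Fermat witness: 1147 is composite.

1120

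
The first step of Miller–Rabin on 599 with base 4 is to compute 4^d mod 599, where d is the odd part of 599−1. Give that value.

1

599 − 1 = 598 = 2^1 · 299, so d = 299.
4^1 ≡ 4 (mod 599)
4^2 ≡ 4^2 = 16 ≡ 16 (mod 599)
4^4 ≡ 16^2 = 256 ≡ 256 (mod 599)
4^8 ≡ 256^2 = 65536 ≡ 245 (mod 599)
4^16 ≡ 245^2 = 60025 ≡ 125 (mod 599)
4^32 ≡ 125^2 = 15625 ≡ 51 (mod 599)
4^64 ≡ 51^2 = 2601 ≡ 205 (mod 599)
4^128 ≡ 205^2 = 42025 ≡ 95 (mod 599)
4^256 ≡ 95^2 = 9025 ≡ 40 (mod 599)
299 = 256 + 32 + 8 + 2 + 1 in binary powers of 2.
So 4^299 ≡ 40 · 51 · 245 · 16 · 4 ≡ 1 (mod 599).
Since 4^d ≡ 1 (mod 599), base 4 does not prove 599 composite.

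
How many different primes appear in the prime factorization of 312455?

5

312455 = 5 · 62491
62491 = 11 · 5681
5681 = 13 · 437
437 = 19 · 23
312455 = 5 · 11 · 13 · 19 · 23, which has 5 distinct prime factors.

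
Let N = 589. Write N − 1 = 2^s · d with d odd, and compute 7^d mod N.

419

589 − 1 = 588 = 2^2 · 147, so d = 147.
7^1 ≡ 7 (mod 589)
7^2 ≡ 7^2 = 49 ≡ 49 (mod 589)
7^4 ≡ 49^2 = 2401 ≡ 45 (mod 589)
7^8 ≡ 45^2 = 2025 ≡ 258 (mod 589)
7^16 ≡ 258^2 = 66564 ≡ 7 (mod 589)
7^32 ≡ 7^2 = 49 ≡ 49 (mod 589)
7^64 ≡ 49^2 = 2401 ≡ 45 (mod 589)
7^128 ≡ 45^2 = 2025 ≡ 258 (mod 589)
147 = 128 + 16 + 2 + 1 in binary powers of 2.
So 7^147 ≡ 258 · 7 · 49 · 7 ≡ 419 (mod 589).
Squaring chain: 419 → 39; never reaches −1, so base 7 is a Miller–Rabin witness that 589 is composite.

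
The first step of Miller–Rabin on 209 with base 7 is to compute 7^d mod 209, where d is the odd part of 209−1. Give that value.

178

209 − 1 = 208 = 2^4 · 13, so d = 13.
7^1 ≡ 7 (mod 209)
7^2 ≡ 7^2 = 49 ≡ 49 (mod 209)
7^4 ≡ 49^2 = 2401 ≡ 102 (mod 209)
7^8 ≡ 102^2 = 10404 ≡ 163 (mod 209)
13 = 8 + 4 + 1 in binary powers of 2.
So 7^13 ≡ 163 · 102 · 7 ≡ 178 (mod 209).
Squaring chain: 178 → 125 → 159 → 201; never reaches −1, so base 7 is a Miller–Rabin witness that 209 is composite.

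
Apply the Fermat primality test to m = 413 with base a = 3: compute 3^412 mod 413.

3^1 ≡ 3 (mod 413)
3^2 ≡ 3^2 = 9 ≡ 9 (mod 413)
3^4 ≡ 9^2 = 81 ≡ 81 (mod 413)
3^8 ≡ 81^2 = 6561 ≡ 366 (mod 413)
3^16 ≡ 366^2 = 133956 ≡ 144 (mod 413)
3^32 ≡ 144^2 = 20736 ≡ 86 (mod 413)
3^64 ≡ 86^2 = 7396 ≡ 375 (mod 413)
3^128 ≡ 375^2 = 140625 ≡ 205 (mod 413)
3^256 ≡ 205^2 = 42025 ≡ 312 (mod 413)
412 = 256 + 128 + 16 + 8 + 4 in binary powers of 2.
So 3^412 ≡ 312 · 205 · 144 · 366 · 81 ≡ 375 (mod 413).
Since 375 ≠ 1, base 3 is a Fermat witness: 413 is composite.

375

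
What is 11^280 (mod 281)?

11^1 ≡ 11 (mod 281)
11^2 ≡ 11^2 = 121 ≡ 121 (mod 281)
11^4 ≡ 121^2 = 14641 ≡ 29 (mod 281)
11^8 ≡ 29^2 = 841 ≡ 279 (mod 281)
11^16 ≡ 279^2 = 77841 ≡ 4 (mod 281)
11^32 ≡ 4^2 = 16 ≡ 16 (mod 281)
11^64 ≡ 16^2 = 256 ≡ 256 (mod 281)
11^128 ≡ 256^2 = 65536 ≡ 63 (mod 281)
11^256 ≡ 63^2 = 3969 ≡ 35 (mod 281)
280 = 256 + 16 + 8 in binary powers of 2.
So 11^280 ≡ 35 · 4 · 279 ≡ 1 (mod 281).
Since the result is 1, base 11 gives no evidence that 281 is composite.

1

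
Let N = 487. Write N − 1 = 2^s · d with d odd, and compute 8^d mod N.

487 − 1 = 486 = 2^1 · 243, so d = 243.
8^1 ≡ 8 (mod 487)
8^2 ≡ 8^2 = 64 ≡ 64 (mod 487)
8^4 ≡ 64^2 = 4096 ≡ 200 (mod 487)
8^8 ≡ 200^2 = 40000 ≡ 66 (mod 487)
8^16 ≡ 66^2 = 4356 ≡ 460 (mod 487)
8^32 ≡ 460^2 = 211600 ≡ 242 (mod 487)
8^64 ≡ 242^2 = 58564 ≡ 124 (mod 487)
8^128 ≡ 124^2 = 15376 ≡ 279 (mod 487)
243 = 128 + 64 + 32 + 16 + 2 + 1 in binary powers of 2.
So 8^243 ≡ 279 · 124 · 242 · 460 · 64 · 8 ≡ 1 (mod 487).
Since 8^d ≡ 1 (mod 487), base 8 does not prove 487 composite.

1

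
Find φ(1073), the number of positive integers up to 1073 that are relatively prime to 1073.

1008

Factor: 1073 = 29 · 37.
φ(1073) = (29−1) · (37−1) = 28 · 36 = 1008.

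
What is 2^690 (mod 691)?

1

2^1 ≡ 2 (mod 691)
2^2 ≡ 2^2 = 4 ≡ 4 (mod 691)
2^4 ≡ 4^2 = 16 ≡ 16 (mod 691)
2^8 ≡ 16^2 = 256 ≡ 256 (mod 691)
2^16 ≡ 256^2 = 65536 ≡ 582 (mod 691)
2^32 ≡ 582^2 = 338724 ≡ 134 (mod 691)
2^64 ≡ 134^2 = 17956 ≡ 681 (mod 691)
2^128 ≡ 681^2 = 463761 ≡ 100 (mod 691)
2^256 ≡ 100^2 = 10000 ≡ 326 (mod 691)
2^512 ≡ 326^2 = 106276 ≡ 553 (mod 691)
690 = 512 + 128 + 32 + 16 + 2 in binary powers of 2.
So 2^690 ≡ 553 · 100 · 134 · 582 · 4 ≡ 1 (mod 691).
Since the result is 1, base 2 gives no evidence that 691 is composite.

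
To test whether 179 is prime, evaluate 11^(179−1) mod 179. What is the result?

11^1 ≡ 11 (mod 179)
11^2 ≡ 11^2 = 121 ≡ 121 (mod 179)
11^4 ≡ 121^2 = 14641 ≡ 142 (mod 179)
11^8 ≡ 142^2 = 20164 ≡ 116 (mod 179)
11^16 ≡ 116^2 = 13456 ≡ 31 (mod 179)
11^32 ≡ 31^2 = 961 ≡ 66 (mod 179)
11^64 ≡ 66^2 = 4356 ≡ 60 (mod 179)
11^128 ≡ 60^2 = 3600 ≡ 20 (mod 179)
178 = 128 + 32 + 16 + 2 in binary powers of 2.
So 11^178 ≡ 20 · 66 · 31 · 121 ≡ 1 (mod 179).
Since the result is 1, base 11 gives no evidence that 179 is composite.

1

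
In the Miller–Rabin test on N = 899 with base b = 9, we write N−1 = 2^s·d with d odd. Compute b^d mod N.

899 − 1 = 898 = 2^1 · 449, so d = 449.
9^1 ≡ 9 (mod 899)
9^2 ≡ 9^2 = 81 ≡ 81 (mod 899)
9^4 ≡ 81^2 = 6561 ≡ 268 (mod 899)
9^8 ≡ 268^2 = 71824 ≡ 803 (mod 899)
9^16 ≡ 803^2 = 644809 ≡ 226 (mod 899)
9^32 ≡ 226^2 = 51076 ≡ 732 (mod 899)
9^64 ≡ 732^2 = 535824 ≡ 20 (mod 899)
9^128 ≡ 20^2 = 400 ≡ 400 (mod 899)
9^256 ≡ 400^2 = 160000 ≡ 877 (mod 899)
449 = 256 + 128 + 64 + 1 in binary powers of 2.
So 9^449 ≡ 877 · 400 · 20 · 9 ≡ 38 (mod 899).
Squaring chain: 38; never reaches −1, so base 9 is a Miller–Rabin witness that 899 is composite.

38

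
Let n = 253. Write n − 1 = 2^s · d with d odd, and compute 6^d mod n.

253 − 1 = 252 = 2^2 · 63, so d = 63.
6^1 ≡ 6 (mod 253)
6^2 ≡ 6^2 = 36 ≡ 36 (mod 253)
6^4 ≡ 36^2 = 1296 ≡ 31 (mod 253)
6^8 ≡ 31^2 = 961 ≡ 202 (mod 253)
6^16 ≡ 202^2 = 40804 ≡ 71 (mod 253)
6^32 ≡ 71^2 = 5041 ≡ 234 (mod 253)
63 = 32 + 16 + 8 + 4 + 2 + 1 in binary powers of 2.
So 6^63 ≡ 234 · 71 · 202 · 31 · 36 · 6 ≡ 18 (mod 253).
Squaring chain: 18 → 71; never reaches −1, so base 6 is a Miller–Rabin witness that 253 is composite.

18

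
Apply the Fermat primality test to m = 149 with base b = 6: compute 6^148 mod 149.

6^1 ≡ 6 (mod 149)
6^2 ≡ 6^2 = 36 ≡ 36 (mod 149)
6^4 ≡ 36^2 = 1296 ≡ 104 (mod 149)
6^8 ≡ 104^2 = 10816 ≡ 88 (mod 149)
6^16 ≡ 88^2 = 7744 ≡ 145 (mod 149)
6^32 ≡ 145^2 = 21025 ≡ 16 (mod 149)
6^64 ≡ 16^2 = 256 ≡ 107 (mod 149)
6^128 ≡ 107^2 = 11449 ≡ 125 (mod 149)
148 = 128 + 16 + 4 in binary powers of 2.
So 6^148 ≡ 125 · 145 · 104 ≡ 1 (mod 149).
Since the result is 1, base 6 gives no evidence that 149 is composite.

1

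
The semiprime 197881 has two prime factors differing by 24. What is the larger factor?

457

Since p = q + 24, we have 197881 = q(q + 24), so q² + 24q − 197881 = 0.
Discriminant: 24² + 4·197881 = 576 + 791524 = 792100; √792100 = 890.
q = (−24 + 890)/2 = 433, and p = q + 24 = 457.
Check: 433 · 457 = 197881.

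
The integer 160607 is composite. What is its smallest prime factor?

160607 is odd.
Digit sum 20, not divisible by 3.
Ends in 7: not divisible by 5.
7: 160607 = 7·22943 + 6
11: 160607 = 11·14600 + 7
13: 160607 = 13·12354 + 5
17: 160607 = 17·9447 + 8
19: 160607 = 19·8453

19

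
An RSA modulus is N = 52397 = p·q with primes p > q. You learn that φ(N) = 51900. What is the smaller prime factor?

φ(n) = (p−1)(q−1) = n − (p+q) + 1, so p + q = 52397 − 51900 + 1 = 498.
p and q are the roots of t² − 498t + 52397 = 0.
Discriminant: 498² − 4·52397 = 248004 − 209588 = 38416; √38416 = 196.
q = (498 − 196)/2 = 151, p = (498 + 196)/2 = 347.
Check: 151 · 347 = 52397.

151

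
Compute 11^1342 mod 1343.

672

11^1 ≡ 11 (mod 1343)
11^2 ≡ 11^2 = 121 ≡ 121 (mod 1343)
11^4 ≡ 121^2 = 14641 ≡ 1211 (mod 1343)
11^8 ≡ 1211^2 = 1466521 ≡ 1308 (mod 1343)
11^16 ≡ 1308^2 = 1710864 ≡ 1225 (mod 1343)
11^32 ≡ 1225^2 = 1500625 ≡ 494 (mod 1343)
11^64 ≡ 494^2 = 244036 ≡ 953 (mod 1343)
11^128 ≡ 953^2 = 908209 ≡ 341 (mod 1343)
11^256 ≡ 341^2 = 116281 ≡ 783 (mod 1343)
11^512 ≡ 783^2 = 613089 ≡ 681 (mod 1343)
11^1024 ≡ 681^2 = 463761 ≡ 426 (mod 1343)
1342 = 1024 + 256 + 32 + 16 + 8 + 4 + 2 in binary powers of 2.
So 11^1342 ≡ 426 · 783 · 494 · 1225 · 1308 · 1211 · 121 ≡ 672 (mod 1343).
Since 672 ≠ 1, base 11 is a Fermat witness: 1343 is composite.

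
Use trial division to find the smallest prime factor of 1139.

17

1139 is odd.
Digit sum 14, not divisible by 3.
Ends in 9: not divisible by 5.
7: 1139 = 7·162 + 5
11: 1139 = 11·103 + 6
13: 1139 = 13·87 + 8
17: 1139 = 17·67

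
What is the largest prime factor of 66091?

53

66091 = 29 · 2279
2279 = 43 · 53
53 is prime.
So 66091 = 29 · 43 · 53; the largest prime factor is 53.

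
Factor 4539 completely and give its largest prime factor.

4539 = 3 · 1513
1513 = 17 · 89
89 is prime.
So 4539 = 3 · 17 · 89; the largest prime factor is 89.

89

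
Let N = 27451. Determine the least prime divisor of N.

27451 is odd.
Digit sum 19, not divisible by 3.
Ends in 1: not divisible by 5.
7: 27451 = 7·3921 + 4
11: 27451 = 11·2495 + 6
13: 27451 = 13·2111 + 8
17: 27451 = 17·1614 + 13
19: 27451 = 19·1444 + 15
23: 27451 = 23·1193 + 12
29: 27451 = 29·946 + 17
31: 27451 = 31·885 + 16
37: 27451 = 37·741 + 34
41: 27451 = 41·669 + 22
43: 27451 = 43·638 + 17
47: 27451 = 47·584 + 3
53: 27451 = 53·517 + 50
59: 27451 = 59·465 + 16
61: 27451 = 61·450 + 1
67: 27451 = 67·409 + 48
71: 27451 = 71·386 + 45
73: 27451 = 73·376 + 3
79: 27451 = 79·347 + 38
83: 27451 = 83·330 + 61
89: 27451 = 89·308 + 39
97: 27451 = 97·283

97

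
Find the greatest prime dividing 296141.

296141 = 43 · 6887
6887 = 71 · 97
97 is prime.
So 296141 = 43 · 71 · 97; the largest prime factor is 97.

97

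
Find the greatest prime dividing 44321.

44321 = 23 · 1927
1927 = 41 · 47
47 is prime.
So 44321 = 23 · 41 · 47; the largest prime factor is 47.

47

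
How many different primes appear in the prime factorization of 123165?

123165 = 3^2 · 13685
13685 = 5 · 2737
2737 = 7 · 391
391 = 17 · 23
123165 = 3^2 · 5 · 7 · 17 · 23, which has 5 distinct prime factors.

5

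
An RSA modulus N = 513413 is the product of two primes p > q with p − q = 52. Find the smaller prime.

Since p = q + 52, we have 513413 = q(q + 52), so q² + 52q − 513413 = 0.
Discriminant: 52² + 4·513413 = 2704 + 2053652 = 2056356; √2056356 = 1434.
q = (−52 + 1434)/2 = 691, and p = q + 52 = 743.
Check: 691 · 743 = 513413.

691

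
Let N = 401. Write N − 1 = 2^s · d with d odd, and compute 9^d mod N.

45

401 − 1 = 400 = 2^4 · 25, so d = 25.
9^1 ≡ 9 (mod 401)
9^2 ≡ 9^2 = 81 ≡ 81 (mod 401)
9^4 ≡ 81^2 = 6561 ≡ 145 (mod 401)
9^8 ≡ 145^2 = 21025 ≡ 173 (mod 401)
9^16 ≡ 173^2 = 29929 ≡ 255 (mod 401)
25 = 16 + 8 + 1 in binary powers of 2.
So 9^25 ≡ 255 · 173 · 9 ≡ 45 (mod 401).
Squaring chain: 45 → 20 → 400 → 1; reaches −1, so base 9 does not prove 401 composite.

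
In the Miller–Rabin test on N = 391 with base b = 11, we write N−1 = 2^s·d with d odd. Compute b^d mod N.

107

391 − 1 = 390 = 2^1 · 195, so d = 195.
11^1 ≡ 11 (mod 391)
11^2 ≡ 11^2 = 121 ≡ 121 (mod 391)
11^4 ≡ 121^2 = 14641 ≡ 174 (mod 391)
11^8 ≡ 174^2 = 30276 ≡ 169 (mod 391)
11^16 ≡ 169^2 = 28561 ≡ 18 (mod 391)
11^32 ≡ 18^2 = 324 ≡ 324 (mod 391)
11^64 ≡ 324^2 = 104976 ≡ 188 (mod 391)
11^128 ≡ 188^2 = 35344 ≡ 154 (mod 391)
195 = 128 + 64 + 2 + 1 in binary powers of 2.
So 11^195 ≡ 154 · 188 · 121 · 11 ≡ 107 (mod 391).
Squaring chain: 107; never reaches −1, so base 11 is a Miller–Rabin witness that 391 is composite.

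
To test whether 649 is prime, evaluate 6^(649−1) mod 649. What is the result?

6^1 ≡ 6 (mod 649)
6^2 ≡ 6^2 = 36 ≡ 36 (mod 649)
6^4 ≡ 36^2 = 1296 ≡ 647 (mod 649)
6^8 ≡ 647^2 = 418609 ≡ 4 (mod 649)
6^16 ≡ 4^2 = 16 ≡ 16 (mod 649)
6^32 ≡ 16^2 = 256 ≡ 256 (mod 649)
6^64 ≡ 256^2 = 65536 ≡ 636 (mod 649)
6^128 ≡ 636^2 = 404496 ≡ 169 (mod 649)
6^256 ≡ 169^2 = 28561 ≡ 5 (mod 649)
6^512 ≡ 5^2 = 25 ≡ 25 (mod 649)
648 = 512 + 128 + 8 in binary powers of 2.
So 6^648 ≡ 25 · 169 · 4 ≡ 26 (mod 649).
Since 26 ≠ 1, base 6 is a Fermat witness: 649 is composite.

26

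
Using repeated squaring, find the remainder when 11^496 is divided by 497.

11^1 ≡ 11 (mod 497)
11^2 ≡ 11^2 = 121 ≡ 121 (mod 497)
11^4 ≡ 121^2 = 14641 ≡ 228 (mod 497)
11^8 ≡ 228^2 = 51984 ≡ 296 (mod 497)
11^16 ≡ 296^2 = 87616 ≡ 144 (mod 497)
11^32 ≡ 144^2 = 20736 ≡ 359 (mod 497)
11^64 ≡ 359^2 = 128881 ≡ 158 (mod 497)
11^128 ≡ 158^2 = 24964 ≡ 114 (mod 497)
11^256 ≡ 114^2 = 12996 ≡ 74 (mod 497)
496 = 256 + 128 + 64 + 32 + 16 in binary powers of 2.
So 11^496 ≡ 74 · 114 · 158 · 359 · 144 ≡ 466 (mod 497).
Since 466 ≠ 1, base 11 is a Fermat witness: 497 is composite.

466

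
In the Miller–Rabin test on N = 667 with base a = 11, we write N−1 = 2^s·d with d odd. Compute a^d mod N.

667 − 1 = 666 = 2^1 · 333, so d = 333.
11^1 ≡ 11 (mod 667)
11^2 ≡ 11^2 = 121 ≡ 121 (mod 667)
11^4 ≡ 121^2 = 14641 ≡ 634 (mod 667)
11^8 ≡ 634^2 = 401956 ≡ 422 (mod 667)
11^16 ≡ 422^2 = 178084 ≡ 662 (mod 667)
11^32 ≡ 662^2 = 438244 ≡ 25 (mod 667)
11^64 ≡ 25^2 = 625 ≡ 625 (mod 667)
11^128 ≡ 625^2 = 390625 ≡ 430 (mod 667)
11^256 ≡ 430^2 = 184900 ≡ 141 (mod 667)
333 = 256 + 64 + 8 + 4 + 1 in binary powers of 2.
So 11^333 ≡ 141 · 625 · 422 · 634 · 11 ≡ 135 (mod 667).
Squaring chain: 135; never reaches −1, so base 11 is a Miller–Rabin witness that 667 is composite.

135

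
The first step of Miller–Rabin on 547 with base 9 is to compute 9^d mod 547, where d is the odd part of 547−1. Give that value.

547 − 1 = 546 = 2^1 · 273, so d = 273.
9^1 ≡ 9 (mod 547)
9^2 ≡ 9^2 = 81 ≡ 81 (mod 547)
9^4 ≡ 81^2 = 6561 ≡ 544 (mod 547)
9^8 ≡ 544^2 = 295936 ≡ 9 (mod 547)
9^16 ≡ 9^2 = 81 ≡ 81 (mod 547)
9^32 ≡ 81^2 = 6561 ≡ 544 (mod 547)
9^64 ≡ 544^2 = 295936 ≡ 9 (mod 547)
9^128 ≡ 9^2 = 81 ≡ 81 (mod 547)
9^256 ≡ 81^2 = 6561 ≡ 544 (mod 547)
273 = 256 + 16 + 1 in binary powers of 2.
So 9^273 ≡ 544 · 81 · 9 ≡ 1 (mod 547).
Since 9^d ≡ 1 (mod 547), base 9 does not prove 547 composite.

1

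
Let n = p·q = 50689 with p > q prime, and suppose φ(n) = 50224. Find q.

173

φ(n) = (p−1)(q−1) = n − (p+q) + 1, so p + q = 50689 − 50224 + 1 = 466.
p and q are the roots of t² − 466t + 50689 = 0.
Discriminant: 466² − 4·50689 = 217156 − 202756 = 14400; √14400 = 120.
q = (466 − 120)/2 = 173, p = (466 + 120)/2 = 293.
Check: 173 · 293 = 50689.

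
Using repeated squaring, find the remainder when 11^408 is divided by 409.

1

11^1 ≡ 11 (mod 409)
11^2 ≡ 11^2 = 121 ≡ 121 (mod 409)
11^4 ≡ 121^2 = 14641 ≡ 326 (mod 409)
11^8 ≡ 326^2 = 106276 ≡ 345 (mod 409)
11^16 ≡ 345^2 = 119025 ≡ 6 (mod 409)
11^32 ≡ 6^2 = 36 ≡ 36 (mod 409)
11^64 ≡ 36^2 = 1296 ≡ 69 (mod 409)
11^128 ≡ 69^2 = 4761 ≡ 262 (mod 409)
11^256 ≡ 262^2 = 68644 ≡ 341 (mod 409)
408 = 256 + 128 + 16 + 8 in binary powers of 2.
So 11^408 ≡ 341 · 262 · 6 · 345 ≡ 1 (mod 409).
Since the result is 1, base 11 gives no evidence that 409 is composite.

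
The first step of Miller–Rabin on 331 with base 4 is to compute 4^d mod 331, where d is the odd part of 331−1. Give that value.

331 − 1 = 330 = 2^1 · 165, so d = 165.
4^1 ≡ 4 (mod 331)
4^2 ≡ 4^2 = 16 ≡ 16 (mod 331)
4^4 ≡ 16^2 = 256 ≡ 256 (mod 331)
4^8 ≡ 256^2 = 65536 ≡ 329 (mod 331)
4^16 ≡ 329^2 = 108241 ≡ 4 (mod 331)
4^32 ≡ 4^2 = 16 ≡ 16 (mod 331)
4^64 ≡ 16^2 = 256 ≡ 256 (mod 331)
4^128 ≡ 256^2 = 65536 ≡ 329 (mod 331)
165 = 128 + 32 + 4 + 1 in binary powers of 2.
So 4^165 ≡ 329 · 16 · 256 · 4 ≡ 1 (mod 331).
Since 4^d ≡ 1 (mod 331), base 4 does not prove 331 composite.

1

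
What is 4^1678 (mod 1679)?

4^1 ≡ 4 (mod 1679)
4^2 ≡ 4^2 = 16 ≡ 16 (mod 1679)
4^4 ≡ 16^2 = 256 ≡ 256 (mod 1679)
4^8 ≡ 256^2 = 65536 ≡ 55 (mod 1679)
4^16 ≡ 55^2 = 3025 ≡ 1346 (mod 1679)
4^32 ≡ 1346^2 = 1811716 ≡ 75 (mod 1679)
4^64 ≡ 75^2 = 5625 ≡ 588 (mod 1679)
4^128 ≡ 588^2 = 345744 ≡ 1549 (mod 1679)
4^256 ≡ 1549^2 = 2399401 ≡ 110 (mod 1679)
4^512 ≡ 110^2 = 12100 ≡ 347 (mod 1679)
4^1024 ≡ 347^2 = 120409 ≡ 1200 (mod 1679)
1678 = 1024 + 512 + 128 + 8 + 4 + 2 in binary powers of 2.
So 4^1678 ≡ 1200 · 347 · 1549 · 55 · 256 · 16 ≡ 1497 (mod 1679).
Since 1497 ≠ 1, base 4 is a Fermat witness: 1679 is composite.

1497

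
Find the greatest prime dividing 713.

31

713 = 23 · 31
31 is prime.
So 713 = 23 · 31; the largest prime factor is 31.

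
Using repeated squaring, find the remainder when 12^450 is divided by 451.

419

12^1 ≡ 12 (mod 451)
12^2 ≡ 12^2 = 144 ≡ 144 (mod 451)
12^4 ≡ 144^2 = 20736 ≡ 441 (mod 451)
12^8 ≡ 441^2 = 194481 ≡ 100 (mod 451)
12^16 ≡ 100^2 = 10000 ≡ 78 (mod 451)
12^32 ≡ 78^2 = 6084 ≡ 221 (mod 451)
12^64 ≡ 221^2 = 48841 ≡ 133 (mod 451)
12^128 ≡ 133^2 = 17689 ≡ 100 (mod 451)
12^256 ≡ 100^2 = 10000 ≡ 78 (mod 451)
450 = 256 + 128 + 64 + 2 in binary powers of 2.
So 12^450 ≡ 78 · 100 · 133 · 144 ≡ 419 (mod 451).
Since 419 ≠ 1, base 12 is a Fermat witness: 451 is composite.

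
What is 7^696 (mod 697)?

16

7^1 ≡ 7 (mod 697)
7^2 ≡ 7^2 = 49 ≡ 49 (mod 697)
7^4 ≡ 49^2 = 2401 ≡ 310 (mod 697)
7^8 ≡ 310^2 = 96100 ≡ 611 (mod 697)
7^16 ≡ 611^2 = 373321 ≡ 426 (mod 697)
7^32 ≡ 426^2 = 181476 ≡ 256 (mod 697)
7^64 ≡ 256^2 = 65536 ≡ 18 (mod 697)
7^128 ≡ 18^2 = 324 ≡ 324 (mod 697)
7^256 ≡ 324^2 = 104976 ≡ 426 (mod 697)
7^512 ≡ 426^2 = 181476 ≡ 256 (mod 697)
696 = 512 + 128 + 32 + 16 + 8 in binary powers of 2.
So 7^696 ≡ 256 · 324 · 256 · 426 · 611 ≡ 16 (mod 697).
Since 16 ≠ 1, base 7 is a Fermat witness: 697 is composite.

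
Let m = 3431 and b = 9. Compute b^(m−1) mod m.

9^1 ≡ 9 (mod 3431)
9^2 ≡ 9^2 = 81 ≡ 81 (mod 3431)
9^4 ≡ 81^2 = 6561 ≡ 3130 (mod 3431)
9^8 ≡ 3130^2 = 9796900 ≡ 1395 (mod 3431)
9^16 ≡ 1395^2 = 1946025 ≡ 648 (mod 3431)
9^32 ≡ 648^2 = 419904 ≡ 1322 (mod 3431)
9^64 ≡ 1322^2 = 1747684 ≡ 1305 (mod 3431)
9^128 ≡ 1305^2 = 1703025 ≡ 1249 (mod 3431)
9^256 ≡ 1249^2 = 1560001 ≡ 2327 (mod 3431)
9^512 ≡ 2327^2 = 5414929 ≡ 811 (mod 3431)
9^1024 ≡ 811^2 = 657721 ≡ 2400 (mod 3431)
9^2048 ≡ 2400^2 = 5760000 ≡ 2782 (mod 3431)
3430 = 2048 + 1024 + 256 + 64 + 32 + 4 + 2 in binary powers of 2.
So 9^3430 ≡ 2782 · 2400 · 2327 · 1305 · 1322 · 3130 · 81 ≡ 2327 (mod 3431).
Since 2327 ≠ 1, base 9 is a Fermat witness: 3431 is composite.

2327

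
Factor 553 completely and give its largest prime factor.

553 = 7 · 79
79 is prime.
So 553 = 7 · 79; the largest prime factor is 79.

79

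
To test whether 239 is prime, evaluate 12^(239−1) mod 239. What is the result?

1

12^1 ≡ 12 (mod 239)
12^2 ≡ 12^2 = 144 ≡ 144 (mod 239)
12^4 ≡ 144^2 = 20736 ≡ 182 (mod 239)
12^8 ≡ 182^2 = 33124 ≡ 142 (mod 239)
12^16 ≡ 142^2 = 20164 ≡ 88 (mod 239)
12^32 ≡ 88^2 = 7744 ≡ 96 (mod 239)
12^64 ≡ 96^2 = 9216 ≡ 134 (mod 239)
12^128 ≡ 134^2 = 17956 ≡ 31 (mod 239)
238 = 128 + 64 + 32 + 8 + 4 + 2 in binary powers of 2.
So 12^238 ≡ 31 · 134 · 96 · 142 · 182 · 144 ≡ 1 (mod 239).
Since the result is 1, base 12 gives no evidence that 239 is composite.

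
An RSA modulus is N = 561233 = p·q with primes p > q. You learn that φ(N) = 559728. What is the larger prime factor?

φ(n) = (p−1)(q−1) = n − (p+q) + 1, so p + q = 561233 − 559728 + 1 = 1506.
p and q are the roots of t² − 1506t + 561233 = 0.
Discriminant: 1506² − 4·561233 = 2268036 − 2244932 = 23104; √23104 = 152.
q = (1506 − 152)/2 = 677, p = (1506 + 152)/2 = 829.
Check: 677 · 829 = 561233.

829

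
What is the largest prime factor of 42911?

83

42911 = 11 · 3901
3901 = 47 · 83
83 is prime.
So 42911 = 11 · 47 · 83; the largest prime factor is 83.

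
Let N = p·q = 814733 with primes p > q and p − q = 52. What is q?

877

Since p = q + 52, we have 814733 = q(q + 52), so q² + 52q − 814733 = 0.
Discriminant: 52² + 4·814733 = 2704 + 3258932 = 3261636; √3261636 = 1806.
q = (−52 + 1806)/2 = 877, and p = q + 52 = 929.
Check: 877 · 929 = 814733.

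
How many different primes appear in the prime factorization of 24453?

24453 = 3^2 · 2717
2717 = 11 · 247
247 = 13 · 19
24453 = 3^2 · 11 · 13 · 19, which has 4 distinct prime factors.

4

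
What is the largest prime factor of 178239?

178239 = 3 · 59413
59413 = 19 · 3127
3127 = 53 · 59
59 is prime.
So 178239 = 3 · 19 · 53 · 59; the largest prime factor is 59.

59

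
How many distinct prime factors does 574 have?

574 = 2 · 287
287 = 7 · 41
574 = 2 · 7 · 41, which has 3 distinct prime factors.

3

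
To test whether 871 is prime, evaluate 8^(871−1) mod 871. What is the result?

8^1 ≡ 8 (mod 871)
8^2 ≡ 8^2 = 64 ≡ 64 (mod 871)
8^4 ≡ 64^2 = 4096 ≡ 612 (mod 871)
8^8 ≡ 612^2 = 374544 ≡ 14 (mod 871)
8^16 ≡ 14^2 = 196 ≡ 196 (mod 871)
8^32 ≡ 196^2 = 38416 ≡ 92 (mod 871)
8^64 ≡ 92^2 = 8464 ≡ 625 (mod 871)
8^128 ≡ 625^2 = 390625 ≡ 417 (mod 871)
8^256 ≡ 417^2 = 173889 ≡ 560 (mod 871)
8^512 ≡ 560^2 = 313600 ≡ 40 (mod 871)
870 = 512 + 256 + 64 + 32 + 4 + 2 in binary powers of 2.
So 8^870 ≡ 40 · 560 · 625 · 92 · 612 · 64 ≡ 662 (mod 871).
Since 662 ≠ 1, base 8 is a Fermat witness: 871 is composite.

662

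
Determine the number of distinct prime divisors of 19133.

2

19133 = 19^2 · 53
19133 = 19^2 · 53, which has 2 distinct prime factors.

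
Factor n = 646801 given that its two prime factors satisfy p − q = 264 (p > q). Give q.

683

Since p = q + 264, we have 646801 = q(q + 264), so q² + 264q − 646801 = 0.
Discriminant: 264² + 4·646801 = 69696 + 2587204 = 2656900; √2656900 = 1630.
q = (−264 + 1630)/2 = 683, and p = q + 264 = 947.
Check: 683 · 947 = 646801.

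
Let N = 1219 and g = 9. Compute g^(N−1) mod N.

289

9^1 ≡ 9 (mod 1219)
9^2 ≡ 9^2 = 81 ≡ 81 (mod 1219)
9^4 ≡ 81^2 = 6561 ≡ 466 (mod 1219)
9^8 ≡ 466^2 = 217156 ≡ 174 (mod 1219)
9^16 ≡ 174^2 = 30276 ≡ 1020 (mod 1219)
9^32 ≡ 1020^2 = 1040400 ≡ 593 (mod 1219)
9^64 ≡ 593^2 = 351649 ≡ 577 (mod 1219)
9^128 ≡ 577^2 = 332929 ≡ 142 (mod 1219)
9^256 ≡ 142^2 = 20164 ≡ 660 (mod 1219)
9^512 ≡ 660^2 = 435600 ≡ 417 (mod 1219)
9^1024 ≡ 417^2 = 173889 ≡ 791 (mod 1219)
1218 = 1024 + 128 + 64 + 2 in binary powers of 2.
So 9^1218 ≡ 791 · 142 · 577 · 81 ≡ 289 (mod 1219).
Since 289 ≠ 1, base 9 is a Fermat witness: 1219 is composite.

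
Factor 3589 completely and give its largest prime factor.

97

3589 = 37 · 97
97 is prime.
So 3589 = 37 · 97; the largest prime factor is 97.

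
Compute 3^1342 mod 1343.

3^1 ≡ 3 (mod 1343)
3^2 ≡ 3^2 = 9 ≡ 9 (mod 1343)
3^4 ≡ 9^2 = 81 ≡ 81 (mod 1343)
3^8 ≡ 81^2 = 6561 ≡ 1189 (mod 1343)
3^16 ≡ 1189^2 = 1413721 ≡ 885 (mod 1343)
3^32 ≡ 885^2 = 783225 ≡ 256 (mod 1343)
3^64 ≡ 256^2 = 65536 ≡ 1072 (mod 1343)
3^128 ≡ 1072^2 = 1149184 ≡ 919 (mod 1343)
3^256 ≡ 919^2 = 844561 ≡ 1157 (mod 1343)
3^512 ≡ 1157^2 = 1338649 ≡ 1021 (mod 1343)
3^1024 ≡ 1021^2 = 1042441 ≡ 273 (mod 1343)
1342 = 1024 + 256 + 32 + 16 + 8 + 4 + 2 in binary powers of 2.
So 3^1342 ≡ 273 · 1157 · 256 · 885 · 1189 · 81 · 9 ≡ 648 (mod 1343).
Since 648 ≠ 1, base 3 is a Fermat witness: 1343 is composite.

648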